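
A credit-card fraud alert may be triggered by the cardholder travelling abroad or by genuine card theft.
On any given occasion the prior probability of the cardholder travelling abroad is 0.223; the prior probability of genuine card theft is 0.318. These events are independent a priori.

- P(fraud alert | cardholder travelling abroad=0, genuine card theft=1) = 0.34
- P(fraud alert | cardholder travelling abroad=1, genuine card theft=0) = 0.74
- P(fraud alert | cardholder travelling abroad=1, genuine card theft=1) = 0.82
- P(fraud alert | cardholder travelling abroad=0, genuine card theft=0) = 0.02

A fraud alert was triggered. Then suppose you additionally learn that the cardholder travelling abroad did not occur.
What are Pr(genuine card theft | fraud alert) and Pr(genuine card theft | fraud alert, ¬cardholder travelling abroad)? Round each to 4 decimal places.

By total probability over the 4 (cardholder travelling abroad, genuine card theft) configurations:
  P(fraud alert) = 0.02·0.777·0.682 + 0.34·0.777·0.318 + 0.74·0.223·0.682 + 0.82·0.223·0.318
        = 0.010598 + 0.084009 + 0.112544 + 0.058149 = 0.265300
Configurations with genuine card theft contribute 0.142158, so
  P(genuine card theft | fraud alert) = 0.142158 / 0.265300 ≈ 0.5358

Now also conditioning on cardholder travelling abroad≠true:
By total probability over both values of genuine card theft:
  P(fraud alert | ¬cardholder travelling abroad) = 0.02×0.682 + 0.34×0.318
        = 0.013640 + 0.108120 = 0.121760
The terms with genuine card theft present sum to 0.108120, so
  P(genuine card theft | fraud alert, ¬cardholder travelling abroad) = 0.108120 / 0.121760 ≈ 0.8880
With cardholder travelling abroad excluded, genuine card theft must carry more of the explanatory weight for the fraud alert.

Pr(genuine card theft | fraud alert) ≈ 0.5358; Pr(genuine card theft | fraud alert, ¬cardholder travelling abroad) ≈ 0.8880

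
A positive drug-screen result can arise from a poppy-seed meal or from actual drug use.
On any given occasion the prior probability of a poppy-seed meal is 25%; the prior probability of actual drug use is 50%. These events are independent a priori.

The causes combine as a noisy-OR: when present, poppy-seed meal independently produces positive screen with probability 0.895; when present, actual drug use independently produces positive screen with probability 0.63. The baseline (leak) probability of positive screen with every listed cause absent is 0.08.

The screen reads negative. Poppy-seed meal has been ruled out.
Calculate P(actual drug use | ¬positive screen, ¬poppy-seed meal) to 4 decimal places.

P(actual drug use | ¬positive screen, ¬poppy-seed meal) ≈ 0.2701

Under noisy-OR, P(positive screen | causes) = 1 − (1−0.08)·∏(1−qᵢ) over the active causes.
For the numerator, keep only actual drug use=true terms: 0.3404*0.5 = 0.170200
Denominator P(¬positive screen | ¬poppy-seed meal): 0.92*0.5 + 0.3404*0.5 = 0.630200
P(actual drug use | ¬positive screen, ¬poppy-seed meal) = 0.170200/0.630200 ≈ 0.2701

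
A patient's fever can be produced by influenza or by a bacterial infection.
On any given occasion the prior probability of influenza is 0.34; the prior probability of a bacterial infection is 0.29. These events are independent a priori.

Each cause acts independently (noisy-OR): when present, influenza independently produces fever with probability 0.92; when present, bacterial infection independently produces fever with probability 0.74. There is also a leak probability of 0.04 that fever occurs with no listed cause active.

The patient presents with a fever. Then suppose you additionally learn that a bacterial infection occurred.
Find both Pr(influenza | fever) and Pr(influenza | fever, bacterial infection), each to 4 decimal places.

Pr(influenza | fever) ≈ 0.6630; Pr(influenza | fever, bacterial infection) ≈ 0.4022

Under noisy-OR, P(fever | causes) = 1 − (1−0.04)·∏(1−qᵢ) over the active causes.
By total probability over the 4 (influenza, bacterial infection) configurations:
  P(fever) = 0.04×0.66×0.71 + 0.7504×0.66×0.29 + 0.9232×0.34×0.71 + 0.980032×0.34×0.29
        = 0.018744 + 0.143627 + 0.222860 + 0.096631 = 0.481862
Keeping only the influenza-present terms gives 0.319491, so
  P(influenza | fever) = 0.319491 / 0.481862 ≈ 0.6630

Now also conditioning on bacterial infection=true:
P(fever | bacterial infection) = 0.7504×0.66 + 0.980032×0.34 = 0.495264 + 0.333211 = 0.828475
Restricting to configurations with influenza present: 0.980032×0.34 = 0.333211.
P(influenza | fever, bacterial infection) = 0.333211 / 0.828475 ≈ 0.4022
— bacterial infection explains away the evidence for influenza.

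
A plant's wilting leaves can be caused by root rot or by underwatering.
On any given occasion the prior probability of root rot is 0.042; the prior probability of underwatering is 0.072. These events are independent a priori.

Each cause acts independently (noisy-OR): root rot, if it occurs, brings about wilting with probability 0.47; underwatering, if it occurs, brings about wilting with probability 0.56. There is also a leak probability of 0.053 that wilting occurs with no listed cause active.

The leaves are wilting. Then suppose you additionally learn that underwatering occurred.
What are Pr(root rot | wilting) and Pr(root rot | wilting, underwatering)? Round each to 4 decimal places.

Pr(root rot | wilting) ≈ 0.1995; Pr(root rot | wilting, underwatering) ≈ 0.0553

Under noisy-OR, P(wilting | causes) = 1 − (1−0.053)·∏(1−qᵢ) over the active causes.
Weight on root rot=true, given the evidence: 0.019414 + 0.002356 = 0.021770
Denominator P(wilting): 0.053*0.958*0.928 + 0.58332*0.958*0.072 + 0.49809*0.042*0.928 + 0.77916*0.042*0.072 = 0.109123
Posterior = 0.021770 / 0.109123 ≈ 0.1995

Now condition on the additional information:
P(wilting | underwatering) = 0.58332×0.958 + 0.77916×0.042 = 0.558821 + 0.032725 = 0.591546
Restricting to configurations with root rot present: 0.77916×0.042 = 0.032725.
P(root rot | wilting, underwatering) = 0.032725 / 0.591546 ≈ 0.0553
— underwatering explains away the evidence for root rot.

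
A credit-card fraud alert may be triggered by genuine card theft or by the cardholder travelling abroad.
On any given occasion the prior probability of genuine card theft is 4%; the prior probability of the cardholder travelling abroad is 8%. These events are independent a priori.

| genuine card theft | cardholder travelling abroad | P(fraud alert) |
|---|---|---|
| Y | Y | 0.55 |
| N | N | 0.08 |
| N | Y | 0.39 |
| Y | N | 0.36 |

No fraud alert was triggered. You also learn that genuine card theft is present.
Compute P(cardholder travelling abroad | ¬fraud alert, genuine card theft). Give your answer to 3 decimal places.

P(¬fraud alert | genuine card theft) = 0.64×0.92 + 0.45×0.08 = 0.588800 + 0.036000 = 0.624800
Of this, 0.036000 comes from 0.45×0.08 (the cardholder travelling abroad=true cases).
P(cardholder travelling abroad | ¬fraud alert, genuine card theft) = 0.036000 / 0.624800 ≈ 0.058

P(cardholder travelling abroad | ¬fraud alert, genuine card theft) ≈ 0.058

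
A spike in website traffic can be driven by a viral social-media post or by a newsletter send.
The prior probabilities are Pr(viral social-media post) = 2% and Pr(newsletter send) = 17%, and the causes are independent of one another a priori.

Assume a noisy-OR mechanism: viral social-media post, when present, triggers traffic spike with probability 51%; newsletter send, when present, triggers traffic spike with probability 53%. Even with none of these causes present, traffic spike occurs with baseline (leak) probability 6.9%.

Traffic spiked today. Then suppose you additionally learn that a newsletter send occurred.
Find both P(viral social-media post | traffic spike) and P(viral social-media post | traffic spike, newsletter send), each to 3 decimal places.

Under noisy-OR, P(traffic spike | causes) = 1 − (1−0.069)·∏(1−qᵢ) over the active causes.
For the numerator, keep only viral social-media post=true terms: 0.009027 + 0.002671 = 0.011698
Normalizer over all consistent configurations: 0.069×0.98×0.83 + 0.56243×0.98×0.17 + 0.54381×0.02×0.83 + 0.785591×0.02×0.17 = 0.161524
P(viral social-media post | traffic spike) = 0.011698/0.161524 ≈ 0.072

Now also conditioning on newsletter send=true:
Enumerate both values of viral social-media post and weight by the priors:
  P(traffic spike | newsletter send) = 0.56243·0.98 + 0.785591·0.02
        = 0.551181 + 0.015712 = 0.566893
The terms with viral social-media post present sum to 0.015712, so
  P(viral social-media post | traffic spike, newsletter send) = 0.015712 / 0.566893 ≈ 0.028

P(viral social-media post | traffic spike) ≈ 0.072; P(viral social-media post | traffic spike, newsletter send) ≈ 0.028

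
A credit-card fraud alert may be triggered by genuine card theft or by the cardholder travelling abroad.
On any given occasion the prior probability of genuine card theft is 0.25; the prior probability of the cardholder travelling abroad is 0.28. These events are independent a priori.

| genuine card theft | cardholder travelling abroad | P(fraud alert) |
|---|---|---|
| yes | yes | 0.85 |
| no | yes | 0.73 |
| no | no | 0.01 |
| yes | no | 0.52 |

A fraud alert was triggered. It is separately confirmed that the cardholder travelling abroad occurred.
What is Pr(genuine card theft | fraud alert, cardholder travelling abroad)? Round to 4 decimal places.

Pr(genuine card theft | fraud alert, cardholder travelling abroad) ≈ 0.2796

Sum P(fraud alert|·) weighted by the priors over both values of genuine card theft:
  P(fraud alert | cardholder travelling abroad) = 0.73·0.75 + 0.85·0.25
        = 0.547500 + 0.212500 = 0.760000
Configurations with genuine card theft contribute 0.212500, so
  P(genuine card theft | fraud alert, cardholder travelling abroad) = 0.212500 / 0.760000 ≈ 0.2796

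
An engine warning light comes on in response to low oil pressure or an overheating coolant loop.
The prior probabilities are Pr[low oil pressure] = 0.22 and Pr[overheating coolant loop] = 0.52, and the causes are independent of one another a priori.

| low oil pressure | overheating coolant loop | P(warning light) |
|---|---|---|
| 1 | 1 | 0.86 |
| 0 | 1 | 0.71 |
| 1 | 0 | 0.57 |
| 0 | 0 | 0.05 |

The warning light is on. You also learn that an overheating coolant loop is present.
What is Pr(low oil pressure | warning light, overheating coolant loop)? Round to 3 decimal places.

Enumerate both values of low oil pressure and weight by the priors:
  P(warning light | overheating coolant loop) = 0.71×0.78 + 0.86×0.22
        = 0.553800 + 0.189200 = 0.743000
Configurations with low oil pressure contribute 0.189200, so
  P(low oil pressure | warning light, overheating coolant loop) = 0.189200 / 0.743000 ≈ 0.255

Pr(low oil pressure | warning light, overheating coolant loop) ≈ 0.255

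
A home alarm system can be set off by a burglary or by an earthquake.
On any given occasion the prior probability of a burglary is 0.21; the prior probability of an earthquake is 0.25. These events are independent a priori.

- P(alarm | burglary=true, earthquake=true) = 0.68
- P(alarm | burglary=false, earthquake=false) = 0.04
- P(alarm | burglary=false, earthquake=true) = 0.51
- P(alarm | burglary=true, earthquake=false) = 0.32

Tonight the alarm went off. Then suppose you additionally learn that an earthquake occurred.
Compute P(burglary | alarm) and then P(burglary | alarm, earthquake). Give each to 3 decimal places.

P(burglary | alarm) ≈ 0.409; P(burglary | alarm, earthquake) ≈ 0.262

By total probability over the 4 (burglary, earthquake) configurations:
  P(alarm) = 0.04·0.79·0.75 + 0.51·0.79·0.25 + 0.32·0.21·0.75 + 0.68·0.21·0.25
        = 0.023700 + 0.100725 + 0.050400 + 0.035700 = 0.210525
The terms with burglary present sum to 0.086100, so
  P(burglary | alarm) = 0.086100 / 0.210525 ≈ 0.409

With the extra evidence:
Weight on burglary=true, given the evidence: 0.68×0.21 = 0.142800
Normalizer over all consistent configurations: 0.51×0.79 + 0.68×0.21 = 0.545700
Posterior = 0.142800 / 0.545700 ≈ 0.262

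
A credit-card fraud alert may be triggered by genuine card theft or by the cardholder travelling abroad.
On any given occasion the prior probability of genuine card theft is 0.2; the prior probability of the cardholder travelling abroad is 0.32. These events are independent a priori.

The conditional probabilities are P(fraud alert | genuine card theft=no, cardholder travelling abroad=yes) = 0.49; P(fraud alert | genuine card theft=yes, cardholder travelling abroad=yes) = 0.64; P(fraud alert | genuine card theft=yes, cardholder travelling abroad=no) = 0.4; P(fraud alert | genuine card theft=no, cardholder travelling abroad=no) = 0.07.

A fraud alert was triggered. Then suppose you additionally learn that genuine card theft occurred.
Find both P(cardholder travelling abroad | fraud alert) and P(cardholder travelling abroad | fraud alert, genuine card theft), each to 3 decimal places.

By total probability over the 4 (genuine card theft, cardholder travelling abroad) configurations:
  P(fraud alert) = 0.07×0.8×0.68 + 0.49×0.8×0.32 + 0.4×0.2×0.68 + 0.64×0.2×0.32
        = 0.038080 + 0.125440 + 0.054400 + 0.040960 = 0.258880
Configurations with cardholder travelling abroad contribute 0.166400, so
  P(cardholder travelling abroad | fraud alert) = 0.166400 / 0.258880 ≈ 0.643

Now also conditioning on genuine card theft=true:
P(fraud alert | genuine card theft) = 0.4·0.68 + 0.64·0.32 = 0.272000 + 0.204800 = 0.476800
Restricting to configurations with cardholder travelling abroad present: 0.64·0.32 = 0.204800.
Hence the posterior is 0.204800/0.476800 ≈ 0.430.

P(cardholder travelling abroad | fraud alert) ≈ 0.643; P(cardholder travelling abroad | fraud alert, genuine card theft) ≈ 0.430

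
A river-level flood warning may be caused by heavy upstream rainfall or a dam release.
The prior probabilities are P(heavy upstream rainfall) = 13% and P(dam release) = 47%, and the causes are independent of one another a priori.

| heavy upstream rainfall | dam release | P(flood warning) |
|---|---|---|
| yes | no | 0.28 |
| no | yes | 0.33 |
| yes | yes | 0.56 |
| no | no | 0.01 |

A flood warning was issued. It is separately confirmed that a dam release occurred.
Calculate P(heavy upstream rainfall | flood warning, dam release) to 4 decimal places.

Weight on heavy upstream rainfall=true, given the evidence: 0.56·0.13 = 0.072800
The normalizing constant is 0.33·0.87 + 0.56·0.13 = 0.359900
Posterior = 0.072800 / 0.359900 ≈ 0.2023

P(heavy upstream rainfall | flood warning, dam release) ≈ 0.2023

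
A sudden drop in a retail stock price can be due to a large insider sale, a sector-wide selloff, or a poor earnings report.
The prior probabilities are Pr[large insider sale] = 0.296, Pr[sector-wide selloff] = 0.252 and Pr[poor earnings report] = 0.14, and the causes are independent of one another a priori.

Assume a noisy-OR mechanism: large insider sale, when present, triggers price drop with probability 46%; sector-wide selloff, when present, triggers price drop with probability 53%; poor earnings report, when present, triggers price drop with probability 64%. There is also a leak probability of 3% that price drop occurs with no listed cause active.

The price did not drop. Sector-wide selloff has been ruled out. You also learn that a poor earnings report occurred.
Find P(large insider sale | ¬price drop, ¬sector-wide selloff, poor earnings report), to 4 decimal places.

Under noisy-OR, P(price drop | causes) = 1 − (1−0.03)·∏(1−qᵢ) over the active causes.
Weight on large insider sale=true, given the evidence: 0.188568×0.296 = 0.055816
Denominator P(¬price drop | ¬sector-wide selloff, poor earnings report): 0.3492×0.704 + 0.188568×0.296 = 0.301653
Posterior = 0.055816 / 0.301653 ≈ 0.1850

P(large insider sale | ¬price drop, ¬sector-wide selloff, poor earnings report) ≈ 0.1850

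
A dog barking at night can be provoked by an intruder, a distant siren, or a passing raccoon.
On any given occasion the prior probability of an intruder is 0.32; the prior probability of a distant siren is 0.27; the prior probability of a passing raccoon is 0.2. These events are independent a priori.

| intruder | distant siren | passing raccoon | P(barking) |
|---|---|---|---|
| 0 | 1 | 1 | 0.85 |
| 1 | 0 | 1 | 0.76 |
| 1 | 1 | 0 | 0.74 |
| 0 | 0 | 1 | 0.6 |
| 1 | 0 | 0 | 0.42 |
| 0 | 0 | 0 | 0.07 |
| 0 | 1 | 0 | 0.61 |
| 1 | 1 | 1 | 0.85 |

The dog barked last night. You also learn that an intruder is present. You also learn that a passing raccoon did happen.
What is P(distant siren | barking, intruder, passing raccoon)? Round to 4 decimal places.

P(barking | intruder, passing raccoon) = 0.76×0.73 + 0.85×0.27 = 0.554800 + 0.229500 = 0.784300
The distant siren-present share is 0.85×0.27 = 0.229500.
P(distant siren | barking, intruder, passing raccoon) = 0.229500 / 0.784300 ≈ 0.2926

P(distant siren | barking, intruder, passing raccoon) ≈ 0.2926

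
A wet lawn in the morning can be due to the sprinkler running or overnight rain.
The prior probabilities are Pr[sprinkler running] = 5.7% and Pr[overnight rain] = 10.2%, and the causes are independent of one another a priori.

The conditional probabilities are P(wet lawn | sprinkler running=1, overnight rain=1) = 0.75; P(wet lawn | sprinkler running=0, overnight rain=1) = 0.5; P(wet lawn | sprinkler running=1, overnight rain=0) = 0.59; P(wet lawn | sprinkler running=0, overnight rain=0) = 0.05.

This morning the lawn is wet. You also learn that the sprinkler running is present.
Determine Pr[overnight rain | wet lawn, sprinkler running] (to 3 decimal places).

Pr[overnight rain | wet lawn, sprinkler running] ≈ 0.126

Enumerate both values of overnight rain and weight by the priors:
  P(wet lawn | sprinkler running) = 0.59·0.898 + 0.75·0.102
        = 0.529820 + 0.076500 = 0.606320
Keeping only the overnight rain-present terms gives 0.076500, so
  P(overnight rain | wet lawn, sprinkler running) = 0.076500 / 0.606320 ≈ 0.126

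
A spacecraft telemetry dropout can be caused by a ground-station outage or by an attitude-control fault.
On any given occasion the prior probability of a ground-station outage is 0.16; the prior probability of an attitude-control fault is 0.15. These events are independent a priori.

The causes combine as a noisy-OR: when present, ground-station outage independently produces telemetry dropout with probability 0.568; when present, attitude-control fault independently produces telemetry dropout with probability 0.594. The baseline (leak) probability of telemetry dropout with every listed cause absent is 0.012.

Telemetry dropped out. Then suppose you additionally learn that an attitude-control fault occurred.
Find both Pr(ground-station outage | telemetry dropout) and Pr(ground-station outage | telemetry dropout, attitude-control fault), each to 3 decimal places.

Under noisy-OR, P(telemetry dropout | causes) = 1 − (1−0.012)·∏(1−qᵢ) over the active causes.
For the numerator, keep only ground-station outage=true terms: 0.077953 + 0.019841 = 0.097794
Denominator P(telemetry dropout): 0.012*0.84*0.85 + 0.598872*0.84*0.15 + 0.573184*0.16*0.85 + 0.826713*0.16*0.15 = 0.181820
P(ground-station outage | telemetry dropout) = 0.097794/0.181820 ≈ 0.538

With the extra evidence:
For the numerator, keep only ground-station outage=true terms: 0.826713·0.16 = 0.132274
Denominator P(telemetry dropout | attitude-control fault): 0.598872·0.84 + 0.826713·0.16 = 0.635326
P(ground-station outage | telemetry dropout, attitude-control fault) = 0.132274/0.635326 ≈ 0.208
The drop from 0.538 to 0.208 is the explaining-away (discounting) effect.

Pr(ground-station outage | telemetry dropout) ≈ 0.538; Pr(ground-station outage | telemetry dropout, attitude-control fault) ≈ 0.208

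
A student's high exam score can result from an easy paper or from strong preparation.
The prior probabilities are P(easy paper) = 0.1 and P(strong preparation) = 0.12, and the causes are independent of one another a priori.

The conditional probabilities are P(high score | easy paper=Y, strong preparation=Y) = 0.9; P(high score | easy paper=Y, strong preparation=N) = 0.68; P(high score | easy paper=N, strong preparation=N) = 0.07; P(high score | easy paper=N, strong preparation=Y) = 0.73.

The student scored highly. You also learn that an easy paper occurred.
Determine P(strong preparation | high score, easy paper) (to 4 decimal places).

P(strong preparation | high score, easy paper) ≈ 0.1529

P(high score | easy paper) = 0.68·0.88 + 0.9·0.12 = 0.598400 + 0.108000 = 0.706400
Restricting to configurations with strong preparation present: 0.9·0.12 = 0.108000.
P(strong preparation | high score, easy paper) = 0.108000 / 0.706400 ≈ 0.1529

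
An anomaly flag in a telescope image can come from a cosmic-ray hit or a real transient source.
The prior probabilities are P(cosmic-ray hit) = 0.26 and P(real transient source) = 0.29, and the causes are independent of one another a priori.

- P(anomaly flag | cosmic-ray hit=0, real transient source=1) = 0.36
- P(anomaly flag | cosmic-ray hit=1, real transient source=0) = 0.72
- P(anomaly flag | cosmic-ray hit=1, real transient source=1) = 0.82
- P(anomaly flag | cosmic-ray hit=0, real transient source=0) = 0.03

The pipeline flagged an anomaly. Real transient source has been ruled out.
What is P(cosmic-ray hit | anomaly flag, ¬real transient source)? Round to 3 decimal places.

P(cosmic-ray hit | anomaly flag, ¬real transient source) ≈ 0.894

By total probability over both values of cosmic-ray hit:
  P(anomaly flag | ¬real transient source) = 0.03×0.74 + 0.72×0.26
        = 0.022200 + 0.187200 = 0.209400
Configurations with cosmic-ray hit contribute 0.187200, so
  P(cosmic-ray hit | anomaly flag, ¬real transient source) = 0.187200 / 0.209400 ≈ 0.894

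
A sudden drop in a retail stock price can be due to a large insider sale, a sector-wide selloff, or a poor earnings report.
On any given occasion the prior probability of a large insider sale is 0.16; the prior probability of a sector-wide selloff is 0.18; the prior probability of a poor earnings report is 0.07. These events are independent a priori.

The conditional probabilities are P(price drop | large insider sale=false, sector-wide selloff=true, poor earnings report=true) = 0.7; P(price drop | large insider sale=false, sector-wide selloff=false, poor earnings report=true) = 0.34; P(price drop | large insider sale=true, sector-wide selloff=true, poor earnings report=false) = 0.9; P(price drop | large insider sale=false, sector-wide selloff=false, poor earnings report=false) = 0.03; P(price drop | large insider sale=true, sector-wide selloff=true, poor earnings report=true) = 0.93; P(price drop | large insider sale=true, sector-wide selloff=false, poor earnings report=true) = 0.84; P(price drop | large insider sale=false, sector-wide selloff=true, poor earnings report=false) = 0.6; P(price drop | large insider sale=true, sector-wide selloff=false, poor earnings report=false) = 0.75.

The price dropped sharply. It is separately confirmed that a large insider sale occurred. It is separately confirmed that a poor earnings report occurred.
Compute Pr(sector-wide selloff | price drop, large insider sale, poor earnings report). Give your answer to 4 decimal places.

Pr(sector-wide selloff | price drop, large insider sale, poor earnings report) ≈ 0.1955

By total probability over both values of sector-wide selloff:
  P(price drop | large insider sale, poor earnings report) = 0.84·0.82 + 0.93·0.18
        = 0.688800 + 0.167400 = 0.856200
Configurations with sector-wide selloff contribute 0.167400, so
  P(sector-wide selloff | price drop, large insider sale, poor earnings report) = 0.167400 / 0.856200 ≈ 0.1955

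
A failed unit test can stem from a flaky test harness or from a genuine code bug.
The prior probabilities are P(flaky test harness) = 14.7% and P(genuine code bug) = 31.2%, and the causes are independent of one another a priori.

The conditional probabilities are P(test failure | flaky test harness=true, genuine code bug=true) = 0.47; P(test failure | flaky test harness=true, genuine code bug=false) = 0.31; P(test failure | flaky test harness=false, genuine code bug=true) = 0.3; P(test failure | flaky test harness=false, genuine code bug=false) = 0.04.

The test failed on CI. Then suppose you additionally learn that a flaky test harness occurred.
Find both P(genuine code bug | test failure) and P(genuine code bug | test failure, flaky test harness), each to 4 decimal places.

P(test failure) = 0.04·0.853·0.688 + 0.3·0.853·0.312 + 0.31·0.147·0.688 + 0.47·0.147·0.312 = 0.023475 + 0.079841 + 0.031352 + 0.021556 = 0.156224
The genuine code bug-present share is 0.079841 + 0.021556 = 0.101397.
So P(genuine code bug | test failure) = 0.101397/0.156224 ≈ 0.6490.

Now condition on the additional information:
For the numerator, keep only genuine code bug=true terms: 0.47·0.312 = 0.146640
The normalizing constant is 0.31·0.688 + 0.47·0.312 = 0.359920
Posterior = 0.146640 / 0.359920 ≈ 0.4074
Conditioning on flaky test harness lowers the posterior on genuine code bug: the classic explaining-away effect in a common-effect structure.

P(genuine code bug | test failure) ≈ 0.6490; P(genuine code bug | test failure, flaky test harness) ≈ 0.4074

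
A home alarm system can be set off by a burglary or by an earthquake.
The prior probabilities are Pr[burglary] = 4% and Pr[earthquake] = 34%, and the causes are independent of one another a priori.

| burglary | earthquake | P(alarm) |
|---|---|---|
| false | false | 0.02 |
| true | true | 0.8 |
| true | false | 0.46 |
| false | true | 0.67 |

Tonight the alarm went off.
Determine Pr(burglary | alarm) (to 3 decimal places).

By total probability over the 4 (burglary, earthquake) configurations:
  P(alarm) = 0.02·0.96·0.66 + 0.67·0.96·0.34 + 0.46·0.04·0.66 + 0.8·0.04·0.34
        = 0.012672 + 0.218688 + 0.012144 + 0.010880 = 0.254384
The terms with burglary present sum to 0.023024, so
  P(burglary | alarm) = 0.023024 / 0.254384 ≈ 0.091

Pr(burglary | alarm) ≈ 0.091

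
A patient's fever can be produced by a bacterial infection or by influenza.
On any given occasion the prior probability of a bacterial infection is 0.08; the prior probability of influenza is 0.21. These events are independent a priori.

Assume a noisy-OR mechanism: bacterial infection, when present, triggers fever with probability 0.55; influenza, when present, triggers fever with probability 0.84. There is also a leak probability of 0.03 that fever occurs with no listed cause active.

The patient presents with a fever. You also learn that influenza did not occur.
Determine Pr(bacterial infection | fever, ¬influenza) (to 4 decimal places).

Under noisy-OR, P(fever | causes) = 1 − (1−0.03)·∏(1−qᵢ) over the active causes.
Numerator (weight on configurations with bacterial infection): 0.5635*0.08 = 0.045080
The normalizing constant is 0.03*0.92 + 0.5635*0.08 = 0.072680
P(bacterial infection | fever, ¬influenza) = 0.045080/0.072680 ≈ 0.6203

Pr(bacterial infection | fever, ¬influenza) ≈ 0.6203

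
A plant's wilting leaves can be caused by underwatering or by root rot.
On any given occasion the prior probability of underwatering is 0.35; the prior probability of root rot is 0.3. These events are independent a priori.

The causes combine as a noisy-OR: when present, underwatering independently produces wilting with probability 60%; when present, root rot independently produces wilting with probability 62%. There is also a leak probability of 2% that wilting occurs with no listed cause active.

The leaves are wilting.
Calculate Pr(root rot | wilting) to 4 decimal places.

Pr(root rot | wilting) ≈ 0.5726

Under noisy-OR, P(wilting | causes) = 1 − (1−0.02)·∏(1−qᵢ) over the active causes.
For the numerator, keep only root rot=true terms: 0.122382 + 0.089359 = 0.211741
The normalizing constant is 0.02×0.65×0.7 + 0.6276×0.65×0.3 + 0.608×0.35×0.7 + 0.85104×0.35×0.3 = 0.369801
Posterior = 0.211741 / 0.369801 ≈ 0.5726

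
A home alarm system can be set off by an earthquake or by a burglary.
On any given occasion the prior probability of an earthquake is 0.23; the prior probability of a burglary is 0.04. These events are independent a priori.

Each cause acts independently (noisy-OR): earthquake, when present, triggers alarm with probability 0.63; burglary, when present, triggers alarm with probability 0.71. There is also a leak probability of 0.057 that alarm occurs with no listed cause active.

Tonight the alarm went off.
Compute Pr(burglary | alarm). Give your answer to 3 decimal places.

Under noisy-OR, P(alarm | causes) = 1 − (1−0.057)·∏(1−qᵢ) over the active causes.
P(alarm) = 0.057*0.77*0.96 + 0.72653*0.77*0.04 + 0.65109*0.23*0.96 + 0.898816*0.23*0.04 = 0.042134 + 0.022377 + 0.143761 + 0.008269 = 0.216541
The burglary-present share is 0.022377 + 0.008269 = 0.030646.
So P(burglary | alarm) = 0.030646/0.216541 ≈ 0.142.

Pr(burglary | alarm) ≈ 0.142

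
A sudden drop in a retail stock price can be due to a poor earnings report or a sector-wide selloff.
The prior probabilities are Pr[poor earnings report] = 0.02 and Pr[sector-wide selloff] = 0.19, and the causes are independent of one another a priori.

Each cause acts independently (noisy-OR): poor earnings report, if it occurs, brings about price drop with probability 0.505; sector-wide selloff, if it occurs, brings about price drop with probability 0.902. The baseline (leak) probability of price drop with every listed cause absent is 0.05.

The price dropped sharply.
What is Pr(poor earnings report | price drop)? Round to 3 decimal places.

Pr(poor earnings report | price drop) ≈ 0.055

Under noisy-OR, P(price drop | causes) = 1 − (1−0.05)·∏(1−qᵢ) over the active causes.
Numerator (weight on configurations with poor earnings report): 0.008582 + 0.003625 = 0.012207
Denominator P(price drop): 0.05·0.98·0.81 + 0.9069·0.98·0.19 + 0.52975·0.02·0.81 + 0.953916·0.02·0.19 = 0.220762
Posterior = 0.012207 / 0.220762 ≈ 0.055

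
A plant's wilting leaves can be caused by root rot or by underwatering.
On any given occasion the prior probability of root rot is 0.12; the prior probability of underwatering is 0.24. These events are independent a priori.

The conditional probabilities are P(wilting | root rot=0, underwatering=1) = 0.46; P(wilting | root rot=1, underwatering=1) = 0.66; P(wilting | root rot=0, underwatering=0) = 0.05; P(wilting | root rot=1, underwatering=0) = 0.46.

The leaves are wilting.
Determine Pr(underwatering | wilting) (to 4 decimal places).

Pr(underwatering | wilting) ≈ 0.6064

Numerator (weight on configurations with underwatering): 0.097152 + 0.019008 = 0.116160
The normalizing constant is 0.05×0.88×0.76 + 0.46×0.88×0.24 + 0.46×0.12×0.76 + 0.66×0.12×0.24 = 0.191552
P(underwatering | wilting) = 0.116160/0.191552 ≈ 0.6064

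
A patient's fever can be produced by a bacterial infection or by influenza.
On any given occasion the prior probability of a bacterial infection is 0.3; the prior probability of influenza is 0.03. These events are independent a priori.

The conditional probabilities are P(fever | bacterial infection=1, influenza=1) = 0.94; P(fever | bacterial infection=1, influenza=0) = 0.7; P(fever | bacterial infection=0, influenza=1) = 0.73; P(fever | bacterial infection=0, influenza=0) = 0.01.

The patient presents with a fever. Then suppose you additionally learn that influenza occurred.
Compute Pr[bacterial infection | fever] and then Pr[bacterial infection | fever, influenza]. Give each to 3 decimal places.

For the numerator, keep only bacterial infection=true terms: 0.203700 + 0.008460 = 0.212160
Normalizer over all consistent configurations: 0.01*0.7*0.97 + 0.73*0.7*0.03 + 0.7*0.3*0.97 + 0.94*0.3*0.03 = 0.234280
Posterior = 0.212160 / 0.234280 ≈ 0.906

Now condition on the additional information:
P(fever | influenza) = 0.73×0.7 + 0.94×0.3 = 0.511000 + 0.282000 = 0.793000
The bacterial infection-present share is 0.94×0.3 = 0.282000.
Hence the posterior is 0.282000/0.793000 ≈ 0.356.
The drop from 0.906 to 0.356 is the explaining-away (discounting) effect.

Pr[bacterial infection | fever] ≈ 0.906; Pr[bacterial infection | fever, influenza] ≈ 0.356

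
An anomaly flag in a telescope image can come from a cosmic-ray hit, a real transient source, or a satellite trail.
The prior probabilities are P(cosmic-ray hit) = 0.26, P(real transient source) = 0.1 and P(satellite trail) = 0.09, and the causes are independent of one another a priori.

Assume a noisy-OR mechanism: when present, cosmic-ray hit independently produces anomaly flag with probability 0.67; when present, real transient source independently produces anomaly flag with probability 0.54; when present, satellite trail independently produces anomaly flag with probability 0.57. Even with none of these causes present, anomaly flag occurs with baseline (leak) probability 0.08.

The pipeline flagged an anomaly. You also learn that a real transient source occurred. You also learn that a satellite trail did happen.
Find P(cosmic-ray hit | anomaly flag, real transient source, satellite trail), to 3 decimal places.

Under noisy-OR, P(anomaly flag | causes) = 1 − (1−0.08)·∏(1−qᵢ) over the active causes.
P(anomaly flag | real transient source, satellite trail) = 0.818024×0.74 + 0.939948×0.26 = 0.605338 + 0.244386 = 0.849724
The cosmic-ray hit-present share is 0.939948×0.26 = 0.244386.
Hence the posterior is 0.244386/0.849724 ≈ 0.288.

P(cosmic-ray hit | anomaly flag, real transient source, satellite trail) ≈ 0.288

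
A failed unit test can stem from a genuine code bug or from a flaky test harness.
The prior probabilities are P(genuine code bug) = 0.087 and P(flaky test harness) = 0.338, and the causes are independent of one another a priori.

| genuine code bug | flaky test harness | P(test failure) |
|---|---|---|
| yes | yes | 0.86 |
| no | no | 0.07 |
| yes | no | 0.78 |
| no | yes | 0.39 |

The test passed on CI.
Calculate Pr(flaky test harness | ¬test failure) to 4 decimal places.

Enumerate the 4 (genuine code bug, flaky test harness) configurations and weight by the priors:
  P(¬test failure) = 0.93×0.913×0.662 + 0.61×0.913×0.338 + 0.22×0.087×0.662 + 0.14×0.087×0.338
        = 0.562098 + 0.188242 + 0.012671 + 0.004117 = 0.767128
The terms with flaky test harness present sum to 0.192359, so
  P(flaky test harness | ¬test failure) = 0.192359 / 0.767128 ≈ 0.2508

Pr(flaky test harness | ¬test failure) ≈ 0.2508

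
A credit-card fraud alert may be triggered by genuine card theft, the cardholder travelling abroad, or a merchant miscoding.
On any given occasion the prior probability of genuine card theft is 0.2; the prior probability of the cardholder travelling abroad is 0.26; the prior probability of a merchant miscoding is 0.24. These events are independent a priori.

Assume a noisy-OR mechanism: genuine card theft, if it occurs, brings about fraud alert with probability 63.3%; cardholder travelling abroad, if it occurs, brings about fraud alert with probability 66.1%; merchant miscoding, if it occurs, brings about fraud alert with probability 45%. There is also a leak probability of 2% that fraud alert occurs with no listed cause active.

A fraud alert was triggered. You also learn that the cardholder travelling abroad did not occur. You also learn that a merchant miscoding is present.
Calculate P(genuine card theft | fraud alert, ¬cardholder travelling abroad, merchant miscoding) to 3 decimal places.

P(genuine card theft | fraud alert, ¬cardholder travelling abroad, merchant miscoding) ≈ 0.303

Under noisy-OR, P(fraud alert | causes) = 1 − (1−0.02)·∏(1−qᵢ) over the active causes.
P(fraud alert | ¬cardholder travelling abroad, merchant miscoding) = 0.461×0.8 + 0.802187×0.2 = 0.368800 + 0.160437 = 0.529237
Of this, 0.160437 comes from 0.802187×0.2 (the genuine card theft=true cases).
So P(genuine card theft | fraud alert, ¬cardholder travelling abroad, merchant miscoding) = 0.160437/0.529237 ≈ 0.303.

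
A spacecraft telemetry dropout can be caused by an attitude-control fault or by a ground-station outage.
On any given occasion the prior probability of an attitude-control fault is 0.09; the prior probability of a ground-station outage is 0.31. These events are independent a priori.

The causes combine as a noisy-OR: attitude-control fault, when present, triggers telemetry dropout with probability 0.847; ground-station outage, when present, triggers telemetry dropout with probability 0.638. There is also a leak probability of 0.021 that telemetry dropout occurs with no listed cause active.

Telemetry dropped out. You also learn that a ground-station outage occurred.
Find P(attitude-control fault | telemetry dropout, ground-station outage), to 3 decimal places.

Under noisy-OR, P(telemetry dropout | causes) = 1 − (1−0.021)·∏(1−qᵢ) over the active causes.
P(telemetry dropout | ground-station outage) = 0.645602*0.91 + 0.945777*0.09 = 0.587498 + 0.085120 = 0.672618
The attitude-control fault-present share is 0.945777*0.09 = 0.085120.
P(attitude-control fault | telemetry dropout, ground-station outage) = 0.085120 / 0.672618 ≈ 0.127

P(attitude-control fault | telemetry dropout, ground-station outage) ≈ 0.127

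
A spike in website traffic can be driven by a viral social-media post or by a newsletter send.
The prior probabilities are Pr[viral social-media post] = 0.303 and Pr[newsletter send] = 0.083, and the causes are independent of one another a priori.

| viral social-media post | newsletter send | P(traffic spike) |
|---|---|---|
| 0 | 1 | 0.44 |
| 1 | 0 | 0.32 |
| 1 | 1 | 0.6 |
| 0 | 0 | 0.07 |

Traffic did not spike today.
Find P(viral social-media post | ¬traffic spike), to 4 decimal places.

Enumerate the 4 (viral social-media post, newsletter send) configurations and weight by the priors:
  P(¬traffic spike) = 0.93×0.697×0.917 + 0.56×0.697×0.083 + 0.68×0.303×0.917 + 0.4×0.303×0.083
        = 0.594409 + 0.032397 + 0.188939 + 0.010060 = 0.825805
Keeping only the viral social-media post-present terms gives 0.198999, so
  P(viral social-media post | ¬traffic spike) = 0.198999 / 0.825805 ≈ 0.2410

P(viral social-media post | ¬traffic spike) ≈ 0.2410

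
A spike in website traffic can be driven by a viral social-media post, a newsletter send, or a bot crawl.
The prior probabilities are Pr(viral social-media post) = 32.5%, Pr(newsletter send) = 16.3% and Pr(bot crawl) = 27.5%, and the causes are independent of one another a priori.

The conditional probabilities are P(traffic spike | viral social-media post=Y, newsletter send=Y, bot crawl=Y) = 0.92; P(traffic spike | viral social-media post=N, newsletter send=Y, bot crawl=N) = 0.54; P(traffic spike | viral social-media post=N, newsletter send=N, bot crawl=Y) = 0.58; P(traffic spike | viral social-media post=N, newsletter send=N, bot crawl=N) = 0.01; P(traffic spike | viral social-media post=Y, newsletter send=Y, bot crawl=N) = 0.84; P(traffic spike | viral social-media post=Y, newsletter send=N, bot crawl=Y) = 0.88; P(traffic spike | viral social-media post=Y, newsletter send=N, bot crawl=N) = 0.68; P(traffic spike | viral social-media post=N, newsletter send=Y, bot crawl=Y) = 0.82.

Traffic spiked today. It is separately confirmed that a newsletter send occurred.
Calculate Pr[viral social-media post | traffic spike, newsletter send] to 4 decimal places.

P(traffic spike | newsletter send) = 0.54·0.675·0.725 + 0.82·0.675·0.275 + 0.84·0.325·0.725 + 0.92·0.325·0.275 = 0.264263 + 0.152213 + 0.197925 + 0.082225 = 0.696626
Restricting to configurations with viral social-media post present: 0.197925 + 0.082225 = 0.280150.
Hence the posterior is 0.280150/0.696626 ≈ 0.4022.

Pr[viral social-media post | traffic spike, newsletter send] ≈ 0.4022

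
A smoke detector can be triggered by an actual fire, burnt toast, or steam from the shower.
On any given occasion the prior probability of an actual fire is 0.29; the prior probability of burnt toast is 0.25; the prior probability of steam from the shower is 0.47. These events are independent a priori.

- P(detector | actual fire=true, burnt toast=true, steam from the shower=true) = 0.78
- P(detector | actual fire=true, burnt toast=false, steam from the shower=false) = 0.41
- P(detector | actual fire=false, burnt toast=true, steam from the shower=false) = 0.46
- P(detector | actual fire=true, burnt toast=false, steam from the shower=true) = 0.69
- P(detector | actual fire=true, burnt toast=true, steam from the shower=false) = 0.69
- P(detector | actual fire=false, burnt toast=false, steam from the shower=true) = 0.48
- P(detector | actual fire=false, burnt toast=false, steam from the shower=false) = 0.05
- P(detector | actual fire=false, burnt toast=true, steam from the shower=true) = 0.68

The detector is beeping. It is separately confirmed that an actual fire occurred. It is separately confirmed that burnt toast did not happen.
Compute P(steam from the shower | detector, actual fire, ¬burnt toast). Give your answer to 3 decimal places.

P(steam from the shower | detector, actual fire, ¬burnt toast) ≈ 0.599

P(detector | actual fire, ¬burnt toast) = 0.41·0.53 + 0.69·0.47 = 0.217300 + 0.324300 = 0.541600
Of this, 0.324300 comes from 0.69·0.47 (the steam from the shower=true cases).
So P(steam from the shower | detector, actual fire, ¬burnt toast) = 0.324300/0.541600 ≈ 0.599.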